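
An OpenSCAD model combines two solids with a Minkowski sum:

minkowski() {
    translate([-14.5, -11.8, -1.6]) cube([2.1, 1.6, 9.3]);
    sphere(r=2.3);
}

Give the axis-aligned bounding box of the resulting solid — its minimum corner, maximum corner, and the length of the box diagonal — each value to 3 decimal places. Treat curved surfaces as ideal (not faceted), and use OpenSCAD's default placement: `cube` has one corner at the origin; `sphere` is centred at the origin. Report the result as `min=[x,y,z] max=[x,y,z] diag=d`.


min=[-16.800,-14.100,-3.900] max=[-10.100,-7.900,10.000] diag=16.629

A = translate([-14.5, -11.8, -1.6]) cube([2.1, 1.6, 9.3]) → bbox [-14.5,-11.8,-1.6] .. [-12.4,-10.2,7.7]
B = sphere(r=2.3) → bbox [-2.3,-2.3,-2.3] .. [2.3,2.3,2.3]
lo = A.lo+B.lo = [-14.5-2.3, -11.8-2.3, -1.6-2.3] = [-16.800,-14.100,-3.900]
hi = A.hi+B.hi = [-12.4+2.3, -10.2+2.3, 7.7+2.3] = [-10.100,-7.900,10.000]
diag = √(6.7²+6.2²+13.9²) = √276.54 = 16.629


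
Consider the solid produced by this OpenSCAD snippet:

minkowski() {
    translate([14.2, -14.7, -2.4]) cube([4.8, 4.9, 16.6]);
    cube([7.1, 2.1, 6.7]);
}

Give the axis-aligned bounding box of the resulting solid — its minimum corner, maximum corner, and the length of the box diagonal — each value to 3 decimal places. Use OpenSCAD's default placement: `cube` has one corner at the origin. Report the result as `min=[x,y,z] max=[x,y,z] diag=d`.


A = translate([14.2, -14.7, -2.4]) cube([4.8, 4.9, 16.6]) → bbox [14.2,-14.7,-2.4] .. [19,-9.8,14.2]
B = cube([7.1, 2.1, 6.7]) → bbox [0,0,0] .. [7.1,2.1,6.7]
lo = A.lo+B.lo = [14.2+0, -14.7+0, -2.4+0] = [14.200,-14.700,-2.400]
hi = A.hi+B.hi = [19+7.1, -9.8+2.1, 14.2+6.7] = [26.100,-7.700,20.900]
diag = √(11.9²+7²+23.3²) = √733.5 = 27.083

min=[14.200,-14.700,-2.400] max=[26.100,-7.700,20.900] diag=27.083


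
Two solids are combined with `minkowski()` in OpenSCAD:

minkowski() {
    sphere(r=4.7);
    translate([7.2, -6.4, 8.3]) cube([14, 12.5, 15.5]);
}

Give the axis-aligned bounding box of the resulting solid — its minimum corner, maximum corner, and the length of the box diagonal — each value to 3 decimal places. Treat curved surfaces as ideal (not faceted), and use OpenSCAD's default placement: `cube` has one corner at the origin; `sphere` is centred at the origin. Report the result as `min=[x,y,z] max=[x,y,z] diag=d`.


min=[2.500,-11.100,3.600] max=[25.900,10.800,28.500] diag=40.585

A = translate([7.2, -6.4, 8.3]) cube([14, 12.5, 15.5]) → bbox [7.2,-6.4,8.3] .. [21.2,6.1,23.8]
B = sphere(r=4.7) → bbox [-4.7,-4.7,-4.7] .. [4.7,4.7,4.7]
lo = A.lo+B.lo = [7.2-4.7, -6.4-4.7, 8.3-4.7] = [2.500,-11.100,3.600]
hi = A.hi+B.hi = [21.2+4.7, 6.1+4.7, 23.8+4.7] = [25.900,10.800,28.500]
diag = √(23.4²+21.9²+24.9²) = √1647.18 = 40.585


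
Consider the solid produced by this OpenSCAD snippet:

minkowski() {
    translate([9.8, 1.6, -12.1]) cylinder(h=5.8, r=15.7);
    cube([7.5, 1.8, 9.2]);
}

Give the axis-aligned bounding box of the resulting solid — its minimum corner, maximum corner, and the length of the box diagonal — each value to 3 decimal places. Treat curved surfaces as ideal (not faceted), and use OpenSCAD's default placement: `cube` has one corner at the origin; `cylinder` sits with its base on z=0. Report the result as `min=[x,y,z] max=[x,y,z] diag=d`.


min=[-5.900,-14.100,-12.100] max=[33.000,19.100,2.900] diag=53.296

A = translate([9.8, 1.6, -12.1]) cylinder(h=5.8, r=15.7) → bbox [-5.9,-14.1,-12.1] .. [25.5,17.3,-6.3]
B = cube([7.5, 1.8, 9.2]) → bbox [0,0,0] .. [7.5,1.8,9.2]
lo = A.lo+B.lo = [-5.9+0, -14.1+0, -12.1+0] = [-5.900,-14.100,-12.100]
hi = A.hi+B.hi = [25.5+7.5, 17.3+1.8, -6.3+9.2] = [33.000,19.100,2.900]
diag = √(38.9²+33.2²+15²) = √2840.45 = 53.296


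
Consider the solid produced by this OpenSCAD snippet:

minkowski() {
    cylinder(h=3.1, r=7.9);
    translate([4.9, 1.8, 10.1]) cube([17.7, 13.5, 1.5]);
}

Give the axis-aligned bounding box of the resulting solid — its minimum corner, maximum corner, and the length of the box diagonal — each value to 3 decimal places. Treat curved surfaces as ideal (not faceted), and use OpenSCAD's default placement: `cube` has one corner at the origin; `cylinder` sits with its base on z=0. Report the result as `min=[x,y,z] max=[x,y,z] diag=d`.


A = translate([4.9, 1.8, 10.1]) cube([17.7, 13.5, 1.5]) → bbox [4.9,1.8,10.1] .. [22.6,15.3,11.6]
B = cylinder(h=3.1, r=7.9) → bbox [-7.9,-7.9,0] .. [7.9,7.9,3.1]
lo = A.lo+B.lo = [4.9-7.9, 1.8-7.9, 10.1+0] = [-3.000,-6.100,10.100]
hi = A.hi+B.hi = [22.6+7.9, 15.3+7.9, 11.6+3.1] = [30.500,23.200,14.700]
diag = √(33.5²+29.3²+4.6²) = √2001.9 = 44.743

min=[-3.000,-6.100,10.100] max=[30.500,23.200,14.700] diag=44.743


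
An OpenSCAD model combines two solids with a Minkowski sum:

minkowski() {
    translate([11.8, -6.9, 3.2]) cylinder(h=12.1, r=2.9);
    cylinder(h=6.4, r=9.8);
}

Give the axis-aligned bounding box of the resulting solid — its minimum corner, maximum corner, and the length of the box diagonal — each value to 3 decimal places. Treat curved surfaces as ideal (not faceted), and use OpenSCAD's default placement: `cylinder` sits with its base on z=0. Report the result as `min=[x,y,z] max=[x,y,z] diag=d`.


A = translate([11.8, -6.9, 3.2]) cylinder(h=12.1, r=2.9) → bbox [8.9,-9.8,3.2] .. [14.7,-4,15.3]
B = cylinder(h=6.4, r=9.8) → bbox [-9.8,-9.8,0] .. [9.8,9.8,6.4]
lo = A.lo+B.lo = [8.9-9.8, -9.8-9.8, 3.2+0] = [-0.900,-19.600,3.200]
hi = A.hi+B.hi = [14.7+9.8, -4+9.8, 15.3+6.4] = [24.500,5.800,21.700]
diag = √(25.4²+25.4²+18.5²) = √1632.57 = 40.405

min=[-0.900,-19.600,3.200] max=[24.500,5.800,21.700] diag=40.405


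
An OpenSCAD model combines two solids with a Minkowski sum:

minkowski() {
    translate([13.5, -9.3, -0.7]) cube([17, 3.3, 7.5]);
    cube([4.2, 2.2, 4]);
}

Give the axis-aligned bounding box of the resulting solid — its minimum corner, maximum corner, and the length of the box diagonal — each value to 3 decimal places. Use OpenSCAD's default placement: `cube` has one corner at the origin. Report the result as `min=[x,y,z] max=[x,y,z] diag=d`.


A = translate([13.5, -9.3, -0.7]) cube([17, 3.3, 7.5]) → bbox [13.5,-9.3,-0.7] .. [30.5,-6,6.8]
B = cube([4.2, 2.2, 4]) → bbox [0,0,0] .. [4.2,2.2,4]
lo = A.lo+B.lo = [13.5+0, -9.3+0, -0.7+0] = [13.500,-9.300,-0.700]
hi = A.hi+B.hi = [30.5+4.2, -6+2.2, 6.8+4] = [34.700,-3.800,10.800]
diag = √(21.2²+5.5²+11.5²) = √611.94 = 24.737

min=[13.500,-9.300,-0.700] max=[34.700,-3.800,10.800] diag=24.737


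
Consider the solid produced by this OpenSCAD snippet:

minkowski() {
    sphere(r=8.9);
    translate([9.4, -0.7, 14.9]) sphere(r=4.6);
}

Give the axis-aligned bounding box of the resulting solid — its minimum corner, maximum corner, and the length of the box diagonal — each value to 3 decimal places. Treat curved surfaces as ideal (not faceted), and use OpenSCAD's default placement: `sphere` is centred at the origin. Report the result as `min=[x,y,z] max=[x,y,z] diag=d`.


min=[-4.100,-14.200,1.400] max=[22.900,12.800,28.400] diag=46.765

A = translate([9.4, -0.7, 14.9]) sphere(r=4.6) → bbox [4.8,-5.3,10.3] .. [14,3.9,19.5]
B = sphere(r=8.9) → bbox [-8.9,-8.9,-8.9] .. [8.9,8.9,8.9]
lo = A.lo+B.lo = [4.8-8.9, -5.3-8.9, 10.3-8.9] = [-4.100,-14.200,1.400]
hi = A.hi+B.hi = [14+8.9, 3.9+8.9, 19.5+8.9] = [22.900,12.800,28.400]
diag = √(27²+27²+27²) = √2187 = 46.765


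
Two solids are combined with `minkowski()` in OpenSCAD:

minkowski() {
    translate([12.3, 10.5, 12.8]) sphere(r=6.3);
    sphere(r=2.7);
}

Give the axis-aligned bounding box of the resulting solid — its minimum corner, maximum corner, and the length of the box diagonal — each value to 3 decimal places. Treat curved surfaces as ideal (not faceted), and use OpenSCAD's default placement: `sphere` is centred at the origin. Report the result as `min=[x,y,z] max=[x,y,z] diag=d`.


min=[3.300,1.500,3.800] max=[21.300,19.500,21.800] diag=31.177

A = translate([12.3, 10.5, 12.8]) sphere(r=6.3) → bbox [6,4.2,6.5] .. [18.6,16.8,19.1]
B = sphere(r=2.7) → bbox [-2.7,-2.7,-2.7] .. [2.7,2.7,2.7]
lo = A.lo+B.lo = [6-2.7, 4.2-2.7, 6.5-2.7] = [3.300,1.500,3.800]
hi = A.hi+B.hi = [18.6+2.7, 16.8+2.7, 19.1+2.7] = [21.300,19.500,21.800]
diag = √(18²+18²+18²) = √972 = 31.177


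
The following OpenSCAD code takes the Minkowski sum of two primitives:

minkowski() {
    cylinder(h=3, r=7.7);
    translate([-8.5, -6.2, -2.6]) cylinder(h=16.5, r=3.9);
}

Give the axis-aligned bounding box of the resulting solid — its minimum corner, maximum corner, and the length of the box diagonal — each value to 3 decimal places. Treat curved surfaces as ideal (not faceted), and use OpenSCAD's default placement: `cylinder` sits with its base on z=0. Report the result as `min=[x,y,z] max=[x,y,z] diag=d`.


A = translate([-8.5, -6.2, -2.6]) cylinder(h=16.5, r=3.9) → bbox [-12.4,-10.1,-2.6] .. [-4.6,-2.3,13.9]
B = cylinder(h=3, r=7.7) → bbox [-7.7,-7.7,0] .. [7.7,7.7,3]
lo = A.lo+B.lo = [-12.4-7.7, -10.1-7.7, -2.6+0] = [-20.100,-17.800,-2.600]
hi = A.hi+B.hi = [-4.6+7.7, -2.3+7.7, 13.9+3] = [3.100,5.400,16.900]
diag = √(23.2²+23.2²+19.5²) = √1456.73 = 38.167

min=[-20.100,-17.800,-2.600] max=[3.100,5.400,16.900] diag=38.167


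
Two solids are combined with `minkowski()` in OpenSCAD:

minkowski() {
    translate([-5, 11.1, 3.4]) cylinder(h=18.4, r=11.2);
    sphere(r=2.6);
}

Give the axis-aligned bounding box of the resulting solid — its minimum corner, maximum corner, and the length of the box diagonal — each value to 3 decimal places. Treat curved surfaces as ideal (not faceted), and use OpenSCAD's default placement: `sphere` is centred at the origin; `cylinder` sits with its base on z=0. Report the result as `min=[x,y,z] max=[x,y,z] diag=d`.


min=[-18.800,-2.700,0.800] max=[8.800,24.900,24.400] diag=45.612

A = translate([-5, 11.1, 3.4]) cylinder(h=18.4, r=11.2) → bbox [-16.2,-0.1,3.4] .. [6.2,22.3,21.8]
B = sphere(r=2.6) → bbox [-2.6,-2.6,-2.6] .. [2.6,2.6,2.6]
lo = A.lo+B.lo = [-16.2-2.6, -0.1-2.6, 3.4-2.6] = [-18.800,-2.700,0.800]
hi = A.hi+B.hi = [6.2+2.6, 22.3+2.6, 21.8+2.6] = [8.800,24.900,24.400]
diag = √(27.6²+27.6²+23.6²) = √2080.48 = 45.612


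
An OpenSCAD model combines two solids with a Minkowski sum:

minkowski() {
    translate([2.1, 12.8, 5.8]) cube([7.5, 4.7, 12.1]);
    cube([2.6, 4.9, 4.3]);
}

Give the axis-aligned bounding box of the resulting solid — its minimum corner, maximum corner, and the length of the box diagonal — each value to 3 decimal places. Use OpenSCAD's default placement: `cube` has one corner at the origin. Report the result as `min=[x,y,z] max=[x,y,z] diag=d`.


A = translate([2.1, 12.8, 5.8]) cube([7.5, 4.7, 12.1]) → bbox [2.1,12.8,5.8] .. [9.6,17.5,17.9]
B = cube([2.6, 4.9, 4.3]) → bbox [0,0,0] .. [2.6,4.9,4.3]
lo = A.lo+B.lo = [2.1+0, 12.8+0, 5.8+0] = [2.100,12.800,5.800]
hi = A.hi+B.hi = [9.6+2.6, 17.5+4.9, 17.9+4.3] = [12.200,22.400,22.200]
diag = √(10.1²+9.6²+16.4²) = √463.13 = 21.520

min=[2.100,12.800,5.800] max=[12.200,22.400,22.200] diag=21.520


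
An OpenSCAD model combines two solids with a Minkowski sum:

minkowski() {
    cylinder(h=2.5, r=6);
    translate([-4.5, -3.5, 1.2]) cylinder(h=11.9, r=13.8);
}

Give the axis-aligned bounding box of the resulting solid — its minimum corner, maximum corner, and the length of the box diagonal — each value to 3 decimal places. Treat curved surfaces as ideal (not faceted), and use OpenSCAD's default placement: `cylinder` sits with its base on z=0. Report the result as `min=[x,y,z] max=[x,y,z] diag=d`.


min=[-24.300,-23.300,1.200] max=[15.300,16.300,15.600] diag=57.825

A = translate([-4.5, -3.5, 1.2]) cylinder(h=11.9, r=13.8) → bbox [-18.3,-17.3,1.2] .. [9.3,10.3,13.1]
B = cylinder(h=2.5, r=6) → bbox [-6,-6,0] .. [6,6,2.5]
lo = A.lo+B.lo = [-18.3-6, -17.3-6, 1.2+0] = [-24.300,-23.300,1.200]
hi = A.hi+B.hi = [9.3+6, 10.3+6, 13.1+2.5] = [15.300,16.300,15.600]
diag = √(39.6²+39.6²+14.4²) = √3343.68 = 57.825


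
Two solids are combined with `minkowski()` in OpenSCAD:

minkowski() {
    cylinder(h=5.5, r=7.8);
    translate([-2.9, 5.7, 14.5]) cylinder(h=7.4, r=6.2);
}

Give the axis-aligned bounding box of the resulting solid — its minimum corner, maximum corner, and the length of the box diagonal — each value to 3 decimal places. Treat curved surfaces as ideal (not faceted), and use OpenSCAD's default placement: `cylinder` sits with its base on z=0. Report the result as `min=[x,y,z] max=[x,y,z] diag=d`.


A = translate([-2.9, 5.7, 14.5]) cylinder(h=7.4, r=6.2) → bbox [-9.1,-0.5,14.5] .. [3.3,11.9,21.9]
B = cylinder(h=5.5, r=7.8) → bbox [-7.8,-7.8,0] .. [7.8,7.8,5.5]
lo = A.lo+B.lo = [-9.1-7.8, -0.5-7.8, 14.5+0] = [-16.900,-8.300,14.500]
hi = A.hi+B.hi = [3.3+7.8, 11.9+7.8, 21.9+5.5] = [11.100,19.700,27.400]
diag = √(28²+28²+12.9²) = √1734.41 = 41.646

min=[-16.900,-8.300,14.500] max=[11.100,19.700,27.400] diag=41.646


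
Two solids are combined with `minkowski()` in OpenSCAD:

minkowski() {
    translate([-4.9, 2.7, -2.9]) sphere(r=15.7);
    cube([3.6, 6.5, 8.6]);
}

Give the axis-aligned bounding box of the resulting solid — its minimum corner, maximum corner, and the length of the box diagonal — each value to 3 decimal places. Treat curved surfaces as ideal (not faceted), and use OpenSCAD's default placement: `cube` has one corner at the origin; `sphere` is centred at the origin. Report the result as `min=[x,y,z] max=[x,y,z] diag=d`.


A = translate([-4.9, 2.7, -2.9]) sphere(r=15.7) → bbox [-20.6,-13,-18.6] .. [10.8,18.4,12.8]
B = cube([3.6, 6.5, 8.6]) → bbox [0,0,0] .. [3.6,6.5,8.6]
lo = A.lo+B.lo = [-20.6+0, -13+0, -18.6+0] = [-20.600,-13.000,-18.600]
hi = A.hi+B.hi = [10.8+3.6, 18.4+6.5, 12.8+8.6] = [14.400,24.900,21.400]
diag = √(35²+37.9²+40²) = √4261.41 = 65.279

min=[-20.600,-13.000,-18.600] max=[14.400,24.900,21.400] diag=65.279


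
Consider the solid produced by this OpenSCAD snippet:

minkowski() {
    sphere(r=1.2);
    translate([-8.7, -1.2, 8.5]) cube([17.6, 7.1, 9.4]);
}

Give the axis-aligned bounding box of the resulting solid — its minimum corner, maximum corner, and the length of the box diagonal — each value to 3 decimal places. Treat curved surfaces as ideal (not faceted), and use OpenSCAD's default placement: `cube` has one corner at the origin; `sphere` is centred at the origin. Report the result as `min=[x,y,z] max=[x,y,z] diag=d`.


A = translate([-8.7, -1.2, 8.5]) cube([17.6, 7.1, 9.4]) → bbox [-8.7,-1.2,8.5] .. [8.9,5.9,17.9]
B = sphere(r=1.2) → bbox [-1.2,-1.2,-1.2] .. [1.2,1.2,1.2]
lo = A.lo+B.lo = [-8.7-1.2, -1.2-1.2, 8.5-1.2] = [-9.900,-2.400,7.300]
hi = A.hi+B.hi = [8.9+1.2, 5.9+1.2, 17.9+1.2] = [10.100,7.100,19.100]
diag = √(20²+9.5²+11.8²) = √629.49 = 25.090

min=[-9.900,-2.400,7.300] max=[10.100,7.100,19.100] diag=25.090


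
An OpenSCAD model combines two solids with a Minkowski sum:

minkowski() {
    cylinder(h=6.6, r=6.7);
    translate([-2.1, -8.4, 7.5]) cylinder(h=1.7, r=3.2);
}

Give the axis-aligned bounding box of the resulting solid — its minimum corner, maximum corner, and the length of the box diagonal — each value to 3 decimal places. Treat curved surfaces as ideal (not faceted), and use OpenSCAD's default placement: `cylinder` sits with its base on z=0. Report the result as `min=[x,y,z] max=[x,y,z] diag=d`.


A = translate([-2.1, -8.4, 7.5]) cylinder(h=1.7, r=3.2) → bbox [-5.3,-11.6,7.5] .. [1.1,-5.2,9.2]
B = cylinder(h=6.6, r=6.7) → bbox [-6.7,-6.7,0] .. [6.7,6.7,6.6]
lo = A.lo+B.lo = [-5.3-6.7, -11.6-6.7, 7.5+0] = [-12.000,-18.300,7.500]
hi = A.hi+B.hi = [1.1+6.7, -5.2+6.7, 9.2+6.6] = [7.800,1.500,15.800]
diag = √(19.8²+19.8²+8.3²) = √852.97 = 29.206

min=[-12.000,-18.300,7.500] max=[7.800,1.500,15.800] diag=29.206


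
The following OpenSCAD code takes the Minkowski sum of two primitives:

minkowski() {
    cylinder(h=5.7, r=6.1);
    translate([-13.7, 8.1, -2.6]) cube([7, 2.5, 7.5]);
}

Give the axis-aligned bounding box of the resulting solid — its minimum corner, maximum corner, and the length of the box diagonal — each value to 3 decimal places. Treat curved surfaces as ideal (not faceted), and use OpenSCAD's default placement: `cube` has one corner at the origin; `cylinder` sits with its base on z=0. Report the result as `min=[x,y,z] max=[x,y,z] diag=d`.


A = translate([-13.7, 8.1, -2.6]) cube([7, 2.5, 7.5]) → bbox [-13.7,8.1,-2.6] .. [-6.7,10.6,4.9]
B = cylinder(h=5.7, r=6.1) → bbox [-6.1,-6.1,0] .. [6.1,6.1,5.7]
lo = A.lo+B.lo = [-13.7-6.1, 8.1-6.1, -2.6+0] = [-19.800,2.000,-2.600]
hi = A.hi+B.hi = [-6.7+6.1, 10.6+6.1, 4.9+5.7] = [-0.600,16.700,10.600]
diag = √(19.2²+14.7²+13.2²) = √758.97 = 27.549

min=[-19.800,2.000,-2.600] max=[-0.600,16.700,10.600] diag=27.549


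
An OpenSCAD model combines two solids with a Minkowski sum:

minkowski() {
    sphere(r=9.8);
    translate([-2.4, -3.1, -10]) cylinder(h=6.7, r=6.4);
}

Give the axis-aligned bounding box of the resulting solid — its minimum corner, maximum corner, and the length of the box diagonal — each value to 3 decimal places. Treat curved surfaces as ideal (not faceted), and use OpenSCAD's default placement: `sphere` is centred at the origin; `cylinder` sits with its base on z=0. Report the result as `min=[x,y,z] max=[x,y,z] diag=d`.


min=[-18.600,-19.300,-19.800] max=[13.800,13.100,6.500] diag=52.832

A = translate([-2.4, -3.1, -10]) cylinder(h=6.7, r=6.4) → bbox [-8.8,-9.5,-10] .. [4,3.3,-3.3]
B = sphere(r=9.8) → bbox [-9.8,-9.8,-9.8] .. [9.8,9.8,9.8]
lo = A.lo+B.lo = [-8.8-9.8, -9.5-9.8, -10-9.8] = [-18.600,-19.300,-19.800]
hi = A.hi+B.hi = [4+9.8, 3.3+9.8, -3.3+9.8] = [13.800,13.100,6.500]
diag = √(32.4²+32.4²+26.3²) = √2791.21 = 52.832


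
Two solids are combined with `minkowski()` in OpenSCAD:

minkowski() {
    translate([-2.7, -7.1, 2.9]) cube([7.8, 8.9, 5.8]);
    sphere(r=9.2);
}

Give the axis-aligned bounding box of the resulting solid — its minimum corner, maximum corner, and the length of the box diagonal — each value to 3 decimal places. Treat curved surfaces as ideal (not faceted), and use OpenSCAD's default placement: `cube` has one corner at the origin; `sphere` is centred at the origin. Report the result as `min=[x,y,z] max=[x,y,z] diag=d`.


A = translate([-2.7, -7.1, 2.9]) cube([7.8, 8.9, 5.8]) → bbox [-2.7,-7.1,2.9] .. [5.1,1.8,8.7]
B = sphere(r=9.2) → bbox [-9.2,-9.2,-9.2] .. [9.2,9.2,9.2]
lo = A.lo+B.lo = [-2.7-9.2, -7.1-9.2, 2.9-9.2] = [-11.900,-16.300,-6.300]
hi = A.hi+B.hi = [5.1+9.2, 1.8+9.2, 8.7+9.2] = [14.300,11.000,17.900]
diag = √(26.2²+27.3²+24.2²) = √2017.37 = 44.915

min=[-11.900,-16.300,-6.300] max=[14.300,11.000,17.900] diag=44.915


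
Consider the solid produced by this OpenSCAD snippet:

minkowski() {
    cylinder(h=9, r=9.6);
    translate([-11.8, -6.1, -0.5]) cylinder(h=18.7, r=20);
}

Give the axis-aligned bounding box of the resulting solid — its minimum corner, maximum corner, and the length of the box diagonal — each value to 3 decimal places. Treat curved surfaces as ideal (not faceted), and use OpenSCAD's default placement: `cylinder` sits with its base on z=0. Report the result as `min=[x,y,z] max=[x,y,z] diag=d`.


A = translate([-11.8, -6.1, -0.5]) cylinder(h=18.7, r=20) → bbox [-31.8,-26.1,-0.5] .. [8.2,13.9,18.2]
B = cylinder(h=9, r=9.6) → bbox [-9.6,-9.6,0] .. [9.6,9.6,9]
lo = A.lo+B.lo = [-31.8-9.6, -26.1-9.6, -0.5+0] = [-41.400,-35.700,-0.500]
hi = A.hi+B.hi = [8.2+9.6, 13.9+9.6, 18.2+9] = [17.800,23.500,27.200]
diag = √(59.2²+59.2²+27.7²) = √7776.57 = 88.185

min=[-41.400,-35.700,-0.500] max=[17.800,23.500,27.200] diag=88.185


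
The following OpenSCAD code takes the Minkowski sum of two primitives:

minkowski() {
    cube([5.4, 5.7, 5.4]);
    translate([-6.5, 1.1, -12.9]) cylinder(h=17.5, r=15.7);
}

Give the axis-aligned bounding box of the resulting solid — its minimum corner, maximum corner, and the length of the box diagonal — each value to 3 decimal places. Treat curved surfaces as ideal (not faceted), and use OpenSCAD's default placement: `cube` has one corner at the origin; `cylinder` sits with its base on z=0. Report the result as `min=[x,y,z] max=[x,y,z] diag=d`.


min=[-22.200,-14.600,-12.900] max=[14.600,22.500,10.000] diag=57.053

A = translate([-6.5, 1.1, -12.9]) cylinder(h=17.5, r=15.7) → bbox [-22.2,-14.6,-12.9] .. [9.2,16.8,4.6]
B = cube([5.4, 5.7, 5.4]) → bbox [0,0,0] .. [5.4,5.7,5.4]
lo = A.lo+B.lo = [-22.2+0, -14.6+0, -12.9+0] = [-22.200,-14.600,-12.900]
hi = A.hi+B.hi = [9.2+5.4, 16.8+5.7, 4.6+5.4] = [14.600,22.500,10.000]
diag = √(36.8²+37.1²+22.9²) = √3255.06 = 57.053


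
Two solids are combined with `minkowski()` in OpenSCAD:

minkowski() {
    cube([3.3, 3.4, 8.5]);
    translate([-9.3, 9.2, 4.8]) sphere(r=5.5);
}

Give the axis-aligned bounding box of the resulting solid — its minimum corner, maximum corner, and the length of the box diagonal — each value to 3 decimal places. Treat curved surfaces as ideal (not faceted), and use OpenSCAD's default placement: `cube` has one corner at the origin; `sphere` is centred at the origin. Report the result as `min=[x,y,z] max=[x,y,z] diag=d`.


A = translate([-9.3, 9.2, 4.8]) sphere(r=5.5) → bbox [-14.8,3.7,-0.7] .. [-3.8,14.7,10.3]
B = cube([3.3, 3.4, 8.5]) → bbox [0,0,0] .. [3.3,3.4,8.5]
lo = A.lo+B.lo = [-14.8+0, 3.7+0, -0.7+0] = [-14.800,3.700,-0.700]
hi = A.hi+B.hi = [-3.8+3.3, 14.7+3.4, 10.3+8.5] = [-0.500,18.100,18.800]
diag = √(14.3²+14.4²+19.5²) = √792.1 = 28.144

min=[-14.800,3.700,-0.700] max=[-0.500,18.100,18.800] diag=28.144


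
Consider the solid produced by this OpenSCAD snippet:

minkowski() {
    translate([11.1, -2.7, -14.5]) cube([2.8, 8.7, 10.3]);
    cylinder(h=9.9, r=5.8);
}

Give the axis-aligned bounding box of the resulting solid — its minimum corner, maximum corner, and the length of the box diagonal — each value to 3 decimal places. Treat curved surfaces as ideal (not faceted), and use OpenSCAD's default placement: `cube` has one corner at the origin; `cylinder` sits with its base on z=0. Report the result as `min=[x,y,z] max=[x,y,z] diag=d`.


A = translate([11.1, -2.7, -14.5]) cube([2.8, 8.7, 10.3]) → bbox [11.1,-2.7,-14.5] .. [13.9,6,-4.2]
B = cylinder(h=9.9, r=5.8) → bbox [-5.8,-5.8,0] .. [5.8,5.8,9.9]
lo = A.lo+B.lo = [11.1-5.8, -2.7-5.8, -14.5+0] = [5.300,-8.500,-14.500]
hi = A.hi+B.hi = [13.9+5.8, 6+5.8, -4.2+9.9] = [19.700,11.800,5.700]
diag = √(14.4²+20.3²+20.2²) = √1027.49 = 32.054

min=[5.300,-8.500,-14.500] max=[19.700,11.800,5.700] diag=32.054


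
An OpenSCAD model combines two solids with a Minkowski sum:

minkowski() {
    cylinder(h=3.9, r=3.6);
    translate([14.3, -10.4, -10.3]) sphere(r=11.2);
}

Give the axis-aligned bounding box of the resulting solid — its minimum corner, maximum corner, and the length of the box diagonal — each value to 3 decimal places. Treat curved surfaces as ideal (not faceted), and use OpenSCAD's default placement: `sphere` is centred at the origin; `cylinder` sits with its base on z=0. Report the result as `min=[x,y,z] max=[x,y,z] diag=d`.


A = translate([14.3, -10.4, -10.3]) sphere(r=11.2) → bbox [3.1,-21.6,-21.5] .. [25.5,0.8,0.9]
B = cylinder(h=3.9, r=3.6) → bbox [-3.6,-3.6,0] .. [3.6,3.6,3.9]
lo = A.lo+B.lo = [3.1-3.6, -21.6-3.6, -21.5+0] = [-0.500,-25.200,-21.500]
hi = A.hi+B.hi = [25.5+3.6, 0.8+3.6, 0.9+3.9] = [29.100,4.400,4.800]
diag = √(29.6²+29.6²+26.3²) = √2444.01 = 49.437

min=[-0.500,-25.200,-21.500] max=[29.100,4.400,4.800] diag=49.437


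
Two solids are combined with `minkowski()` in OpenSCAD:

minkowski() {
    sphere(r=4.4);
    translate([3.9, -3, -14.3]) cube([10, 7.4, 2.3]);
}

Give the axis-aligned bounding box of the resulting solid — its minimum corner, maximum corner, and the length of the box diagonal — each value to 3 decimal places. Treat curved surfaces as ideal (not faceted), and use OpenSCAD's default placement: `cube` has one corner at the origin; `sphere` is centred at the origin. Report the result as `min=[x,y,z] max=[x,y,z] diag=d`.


min=[-0.500,-7.400,-18.700] max=[18.300,8.800,-7.600] diag=27.186

A = translate([3.9, -3, -14.3]) cube([10, 7.4, 2.3]) → bbox [3.9,-3,-14.3] .. [13.9,4.4,-12]
B = sphere(r=4.4) → bbox [-4.4,-4.4,-4.4] .. [4.4,4.4,4.4]
lo = A.lo+B.lo = [3.9-4.4, -3-4.4, -14.3-4.4] = [-0.500,-7.400,-18.700]
hi = A.hi+B.hi = [13.9+4.4, 4.4+4.4, -12+4.4] = [18.300,8.800,-7.600]
diag = √(18.8²+16.2²+11.1²) = √739.09 = 27.186


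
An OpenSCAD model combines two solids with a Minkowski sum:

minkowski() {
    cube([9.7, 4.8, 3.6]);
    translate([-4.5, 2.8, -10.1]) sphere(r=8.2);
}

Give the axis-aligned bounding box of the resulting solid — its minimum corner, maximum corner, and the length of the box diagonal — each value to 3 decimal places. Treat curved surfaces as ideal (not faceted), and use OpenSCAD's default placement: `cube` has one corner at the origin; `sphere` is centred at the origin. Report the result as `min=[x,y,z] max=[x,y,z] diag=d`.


A = translate([-4.5, 2.8, -10.1]) sphere(r=8.2) → bbox [-12.7,-5.4,-18.3] .. [3.7,11,-1.9]
B = cube([9.7, 4.8, 3.6]) → bbox [0,0,0] .. [9.7,4.8,3.6]
lo = A.lo+B.lo = [-12.7+0, -5.4+0, -18.3+0] = [-12.700,-5.400,-18.300]
hi = A.hi+B.hi = [3.7+9.7, 11+4.8, -1.9+3.6] = [13.400,15.800,1.700]
diag = √(26.1²+21.2²+20²) = √1530.65 = 39.124

min=[-12.700,-5.400,-18.300] max=[13.400,15.800,1.700] diag=39.124


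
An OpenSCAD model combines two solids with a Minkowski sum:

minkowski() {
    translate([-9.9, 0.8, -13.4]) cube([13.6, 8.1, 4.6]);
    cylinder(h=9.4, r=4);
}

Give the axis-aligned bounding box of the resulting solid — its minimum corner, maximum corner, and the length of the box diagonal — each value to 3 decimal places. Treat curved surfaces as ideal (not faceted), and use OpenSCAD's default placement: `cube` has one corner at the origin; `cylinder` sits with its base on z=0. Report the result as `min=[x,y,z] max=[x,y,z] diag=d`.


A = translate([-9.9, 0.8, -13.4]) cube([13.6, 8.1, 4.6]) → bbox [-9.9,0.8,-13.4] .. [3.7,8.9,-8.8]
B = cylinder(h=9.4, r=4) → bbox [-4,-4,0] .. [4,4,9.4]
lo = A.lo+B.lo = [-9.9-4, 0.8-4, -13.4+0] = [-13.900,-3.200,-13.400]
hi = A.hi+B.hi = [3.7+4, 8.9+4, -8.8+9.4] = [7.700,12.900,0.600]
diag = √(21.6²+16.1²+14²) = √921.77 = 30.361

min=[-13.900,-3.200,-13.400] max=[7.700,12.900,0.600] diag=30.361


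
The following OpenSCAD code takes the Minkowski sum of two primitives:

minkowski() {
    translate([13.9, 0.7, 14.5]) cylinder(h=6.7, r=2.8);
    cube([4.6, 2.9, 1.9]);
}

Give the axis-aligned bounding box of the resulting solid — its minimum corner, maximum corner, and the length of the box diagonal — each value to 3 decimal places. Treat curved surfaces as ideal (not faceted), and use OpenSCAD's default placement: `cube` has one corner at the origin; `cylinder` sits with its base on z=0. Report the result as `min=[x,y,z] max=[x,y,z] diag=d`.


A = translate([13.9, 0.7, 14.5]) cylinder(h=6.7, r=2.8) → bbox [11.1,-2.1,14.5] .. [16.7,3.5,21.2]
B = cube([4.6, 2.9, 1.9]) → bbox [0,0,0] .. [4.6,2.9,1.9]
lo = A.lo+B.lo = [11.1+0, -2.1+0, 14.5+0] = [11.100,-2.100,14.500]
hi = A.hi+B.hi = [16.7+4.6, 3.5+2.9, 21.2+1.9] = [21.300,6.400,23.100]
diag = √(10.2²+8.5²+8.6²) = √250.25 = 15.819

min=[11.100,-2.100,14.500] max=[21.300,6.400,23.100] diag=15.819


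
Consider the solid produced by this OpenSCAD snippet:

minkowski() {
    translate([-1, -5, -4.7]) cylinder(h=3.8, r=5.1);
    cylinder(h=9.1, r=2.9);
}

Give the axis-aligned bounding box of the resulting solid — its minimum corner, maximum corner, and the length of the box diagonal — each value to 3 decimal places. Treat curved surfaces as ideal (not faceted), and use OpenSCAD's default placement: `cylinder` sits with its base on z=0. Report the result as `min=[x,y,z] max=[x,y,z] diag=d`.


A = translate([-1, -5, -4.7]) cylinder(h=3.8, r=5.1) → bbox [-6.1,-10.1,-4.7] .. [4.1,0.1,-0.9]
B = cylinder(h=9.1, r=2.9) → bbox [-2.9,-2.9,0] .. [2.9,2.9,9.1]
lo = A.lo+B.lo = [-6.1-2.9, -10.1-2.9, -4.7+0] = [-9.000,-13.000,-4.700]
hi = A.hi+B.hi = [4.1+2.9, 0.1+2.9, -0.9+9.1] = [7.000,3.000,8.200]
diag = √(16²+16²+12.9²) = √678.41 = 26.046

min=[-9.000,-13.000,-4.700] max=[7.000,3.000,8.200] diag=26.046


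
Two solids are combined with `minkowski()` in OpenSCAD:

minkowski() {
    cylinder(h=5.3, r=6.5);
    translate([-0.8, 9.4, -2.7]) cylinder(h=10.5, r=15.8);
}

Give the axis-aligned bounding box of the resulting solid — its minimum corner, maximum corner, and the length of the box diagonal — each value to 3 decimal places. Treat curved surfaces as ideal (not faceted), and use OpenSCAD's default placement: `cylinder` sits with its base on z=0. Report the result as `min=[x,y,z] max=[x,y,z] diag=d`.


A = translate([-0.8, 9.4, -2.7]) cylinder(h=10.5, r=15.8) → bbox [-16.6,-6.4,-2.7] .. [15,25.2,7.8]
B = cylinder(h=5.3, r=6.5) → bbox [-6.5,-6.5,0] .. [6.5,6.5,5.3]
lo = A.lo+B.lo = [-16.6-6.5, -6.4-6.5, -2.7+0] = [-23.100,-12.900,-2.700]
hi = A.hi+B.hi = [15+6.5, 25.2+6.5, 7.8+5.3] = [21.500,31.700,13.100]
diag = √(44.6²+44.6²+15.8²) = √4227.96 = 65.023

min=[-23.100,-12.900,-2.700] max=[21.500,31.700,13.100] diag=65.023


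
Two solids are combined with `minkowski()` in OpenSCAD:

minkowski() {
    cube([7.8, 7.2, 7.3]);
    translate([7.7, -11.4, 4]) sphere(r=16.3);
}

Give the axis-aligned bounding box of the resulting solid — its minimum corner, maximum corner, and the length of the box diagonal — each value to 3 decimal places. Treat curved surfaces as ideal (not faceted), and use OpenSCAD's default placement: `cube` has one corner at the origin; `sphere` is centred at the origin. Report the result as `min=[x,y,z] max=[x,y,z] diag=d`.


A = translate([7.7, -11.4, 4]) sphere(r=16.3) → bbox [-8.6,-27.7,-12.3] .. [24,4.9,20.3]
B = cube([7.8, 7.2, 7.3]) → bbox [0,0,0] .. [7.8,7.2,7.3]
lo = A.lo+B.lo = [-8.6+0, -27.7+0, -12.3+0] = [-8.600,-27.700,-12.300]
hi = A.hi+B.hi = [24+7.8, 4.9+7.2, 20.3+7.3] = [31.800,12.100,27.600]
diag = √(40.4²+39.8²+39.9²) = √4808.21 = 69.341

min=[-8.600,-27.700,-12.300] max=[31.800,12.100,27.600] diag=69.341


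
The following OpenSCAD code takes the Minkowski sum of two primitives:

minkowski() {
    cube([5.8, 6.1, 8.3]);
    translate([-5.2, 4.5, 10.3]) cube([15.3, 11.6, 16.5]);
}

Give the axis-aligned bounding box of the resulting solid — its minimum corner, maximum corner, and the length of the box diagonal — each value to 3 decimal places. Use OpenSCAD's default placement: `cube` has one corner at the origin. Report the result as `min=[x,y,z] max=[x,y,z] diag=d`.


A = translate([-5.2, 4.5, 10.3]) cube([15.3, 11.6, 16.5]) → bbox [-5.2,4.5,10.3] .. [10.1,16.1,26.8]
B = cube([5.8, 6.1, 8.3]) → bbox [0,0,0] .. [5.8,6.1,8.3]
lo = A.lo+B.lo = [-5.2+0, 4.5+0, 10.3+0] = [-5.200,4.500,10.300]
hi = A.hi+B.hi = [10.1+5.8, 16.1+6.1, 26.8+8.3] = [15.900,22.200,35.100]
diag = √(21.1²+17.7²+24.8²) = √1373.54 = 37.061

min=[-5.200,4.500,10.300] max=[15.900,22.200,35.100] diag=37.061


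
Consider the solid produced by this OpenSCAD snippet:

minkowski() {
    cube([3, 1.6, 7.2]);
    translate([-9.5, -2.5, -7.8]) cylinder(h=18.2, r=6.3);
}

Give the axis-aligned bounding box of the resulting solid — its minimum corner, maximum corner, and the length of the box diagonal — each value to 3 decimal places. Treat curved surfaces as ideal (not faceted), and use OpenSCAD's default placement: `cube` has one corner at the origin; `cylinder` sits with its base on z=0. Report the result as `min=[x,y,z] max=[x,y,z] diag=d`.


min=[-15.800,-8.800,-7.800] max=[-0.200,5.400,17.600] diag=33.018

A = translate([-9.5, -2.5, -7.8]) cylinder(h=18.2, r=6.3) → bbox [-15.8,-8.8,-7.8] .. [-3.2,3.8,10.4]
B = cube([3, 1.6, 7.2]) → bbox [0,0,0] .. [3,1.6,7.2]
lo = A.lo+B.lo = [-15.8+0, -8.8+0, -7.8+0] = [-15.800,-8.800,-7.800]
hi = A.hi+B.hi = [-3.2+3, 3.8+1.6, 10.4+7.2] = [-0.200,5.400,17.600]
diag = √(15.6²+14.2²+25.4²) = √1090.16 = 33.018


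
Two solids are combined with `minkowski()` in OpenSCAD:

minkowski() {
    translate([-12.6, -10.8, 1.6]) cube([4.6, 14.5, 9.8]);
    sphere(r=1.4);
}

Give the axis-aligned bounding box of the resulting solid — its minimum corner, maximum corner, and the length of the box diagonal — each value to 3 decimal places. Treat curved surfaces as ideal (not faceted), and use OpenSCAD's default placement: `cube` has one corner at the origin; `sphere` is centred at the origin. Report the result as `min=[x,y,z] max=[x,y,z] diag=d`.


A = translate([-12.6, -10.8, 1.6]) cube([4.6, 14.5, 9.8]) → bbox [-12.6,-10.8,1.6] .. [-8,3.7,11.4]
B = sphere(r=1.4) → bbox [-1.4,-1.4,-1.4] .. [1.4,1.4,1.4]
lo = A.lo+B.lo = [-12.6-1.4, -10.8-1.4, 1.6-1.4] = [-14.000,-12.200,0.200]
hi = A.hi+B.hi = [-8+1.4, 3.7+1.4, 11.4+1.4] = [-6.600,5.100,12.800]
diag = √(7.4²+17.3²+12.6²) = √512.81 = 22.645

min=[-14.000,-12.200,0.200] max=[-6.600,5.100,12.800] diag=22.645


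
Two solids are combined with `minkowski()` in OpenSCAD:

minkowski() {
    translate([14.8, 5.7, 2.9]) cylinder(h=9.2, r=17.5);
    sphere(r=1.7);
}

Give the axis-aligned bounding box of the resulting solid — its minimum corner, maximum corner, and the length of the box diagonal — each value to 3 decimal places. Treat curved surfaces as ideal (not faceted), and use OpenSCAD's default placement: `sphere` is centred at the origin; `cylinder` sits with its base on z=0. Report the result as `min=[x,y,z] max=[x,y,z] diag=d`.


A = translate([14.8, 5.7, 2.9]) cylinder(h=9.2, r=17.5) → bbox [-2.7,-11.8,2.9] .. [32.3,23.2,12.1]
B = sphere(r=1.7) → bbox [-1.7,-1.7,-1.7] .. [1.7,1.7,1.7]
lo = A.lo+B.lo = [-2.7-1.7, -11.8-1.7, 2.9-1.7] = [-4.400,-13.500,1.200]
hi = A.hi+B.hi = [32.3+1.7, 23.2+1.7, 12.1+1.7] = [34.000,24.900,13.800]
diag = √(38.4²+38.4²+12.6²) = √3107.88 = 55.748

min=[-4.400,-13.500,1.200] max=[34.000,24.900,13.800] diag=55.748


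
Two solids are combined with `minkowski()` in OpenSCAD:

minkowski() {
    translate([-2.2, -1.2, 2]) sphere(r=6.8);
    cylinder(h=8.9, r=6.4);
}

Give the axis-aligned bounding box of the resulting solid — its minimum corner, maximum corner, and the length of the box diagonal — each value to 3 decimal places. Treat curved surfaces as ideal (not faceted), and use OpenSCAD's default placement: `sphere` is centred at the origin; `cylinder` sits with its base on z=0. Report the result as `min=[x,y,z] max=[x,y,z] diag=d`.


min=[-15.400,-14.400,-4.800] max=[11.000,12.000,17.700] diag=43.591

A = translate([-2.2, -1.2, 2]) sphere(r=6.8) → bbox [-9,-8,-4.8] .. [4.6,5.6,8.8]
B = cylinder(h=8.9, r=6.4) → bbox [-6.4,-6.4,0] .. [6.4,6.4,8.9]
lo = A.lo+B.lo = [-9-6.4, -8-6.4, -4.8+0] = [-15.400,-14.400,-4.800]
hi = A.hi+B.hi = [4.6+6.4, 5.6+6.4, 8.8+8.9] = [11.000,12.000,17.700]
diag = √(26.4²+26.4²+22.5²) = √1900.17 = 43.591


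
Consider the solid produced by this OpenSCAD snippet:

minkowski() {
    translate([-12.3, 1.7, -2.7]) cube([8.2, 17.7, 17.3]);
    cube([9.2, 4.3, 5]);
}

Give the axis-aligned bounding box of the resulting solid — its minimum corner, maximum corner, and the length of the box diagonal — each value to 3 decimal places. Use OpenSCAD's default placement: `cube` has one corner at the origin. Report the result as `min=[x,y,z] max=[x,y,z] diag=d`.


A = translate([-12.3, 1.7, -2.7]) cube([8.2, 17.7, 17.3]) → bbox [-12.3,1.7,-2.7] .. [-4.1,19.4,14.6]
B = cube([9.2, 4.3, 5]) → bbox [0,0,0] .. [9.2,4.3,5]
lo = A.lo+B.lo = [-12.3+0, 1.7+0, -2.7+0] = [-12.300,1.700,-2.700]
hi = A.hi+B.hi = [-4.1+9.2, 19.4+4.3, 14.6+5] = [5.100,23.700,19.600]
diag = √(17.4²+22²+22.3²) = √1284.05 = 35.834

min=[-12.300,1.700,-2.700] max=[5.100,23.700,19.600] diag=35.834


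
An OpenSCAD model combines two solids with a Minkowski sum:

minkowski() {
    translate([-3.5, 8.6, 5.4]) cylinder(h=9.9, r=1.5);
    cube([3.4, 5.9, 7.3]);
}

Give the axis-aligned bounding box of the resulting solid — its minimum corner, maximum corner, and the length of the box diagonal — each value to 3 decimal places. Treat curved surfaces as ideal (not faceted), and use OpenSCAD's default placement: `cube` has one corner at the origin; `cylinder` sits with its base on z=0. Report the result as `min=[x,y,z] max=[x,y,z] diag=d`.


min=[-5.000,7.100,5.400] max=[1.400,16.000,22.600] diag=20.396

A = translate([-3.5, 8.6, 5.4]) cylinder(h=9.9, r=1.5) → bbox [-5,7.1,5.4] .. [-2,10.1,15.3]
B = cube([3.4, 5.9, 7.3]) → bbox [0,0,0] .. [3.4,5.9,7.3]
lo = A.lo+B.lo = [-5+0, 7.1+0, 5.4+0] = [-5.000,7.100,5.400]
hi = A.hi+B.hi = [-2+3.4, 10.1+5.9, 15.3+7.3] = [1.400,16.000,22.600]
diag = √(6.4²+8.9²+17.2²) = √416.01 = 20.396


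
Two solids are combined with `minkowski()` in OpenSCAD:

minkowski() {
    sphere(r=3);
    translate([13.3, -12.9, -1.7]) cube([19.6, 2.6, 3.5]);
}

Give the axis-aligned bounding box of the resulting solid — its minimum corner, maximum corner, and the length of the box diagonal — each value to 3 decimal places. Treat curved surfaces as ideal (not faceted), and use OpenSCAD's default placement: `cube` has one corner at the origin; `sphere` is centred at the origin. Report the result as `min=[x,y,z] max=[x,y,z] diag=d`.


A = translate([13.3, -12.9, -1.7]) cube([19.6, 2.6, 3.5]) → bbox [13.3,-12.9,-1.7] .. [32.9,-10.3,1.8]
B = sphere(r=3) → bbox [-3,-3,-3] .. [3,3,3]
lo = A.lo+B.lo = [13.3-3, -12.9-3, -1.7-3] = [10.300,-15.900,-4.700]
hi = A.hi+B.hi = [32.9+3, -10.3+3, 1.8+3] = [35.900,-7.300,4.800]
diag = √(25.6²+8.6²+9.5²) = √819.57 = 28.628

min=[10.300,-15.900,-4.700] max=[35.900,-7.300,4.800] diag=28.628


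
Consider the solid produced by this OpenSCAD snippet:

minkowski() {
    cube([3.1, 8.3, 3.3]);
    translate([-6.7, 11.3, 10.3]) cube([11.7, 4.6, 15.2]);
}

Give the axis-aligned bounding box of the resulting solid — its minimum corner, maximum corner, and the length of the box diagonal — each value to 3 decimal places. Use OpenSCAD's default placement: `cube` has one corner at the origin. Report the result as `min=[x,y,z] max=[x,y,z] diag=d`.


min=[-6.700,11.300,10.300] max=[8.100,24.200,28.800] diag=26.976

A = translate([-6.7, 11.3, 10.3]) cube([11.7, 4.6, 15.2]) → bbox [-6.7,11.3,10.3] .. [5,15.9,25.5]
B = cube([3.1, 8.3, 3.3]) → bbox [0,0,0] .. [3.1,8.3,3.3]
lo = A.lo+B.lo = [-6.7+0, 11.3+0, 10.3+0] = [-6.700,11.300,10.300]
hi = A.hi+B.hi = [5+3.1, 15.9+8.3, 25.5+3.3] = [8.100,24.200,28.800]
diag = √(14.8²+12.9²+18.5²) = √727.7 = 26.976


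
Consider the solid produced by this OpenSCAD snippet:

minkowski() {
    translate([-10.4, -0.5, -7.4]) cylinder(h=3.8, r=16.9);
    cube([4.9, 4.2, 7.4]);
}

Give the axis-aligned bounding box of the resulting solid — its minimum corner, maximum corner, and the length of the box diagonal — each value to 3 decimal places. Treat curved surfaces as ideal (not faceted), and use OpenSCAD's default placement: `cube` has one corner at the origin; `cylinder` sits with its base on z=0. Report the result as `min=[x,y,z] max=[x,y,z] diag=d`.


min=[-27.300,-17.400,-7.400] max=[11.400,20.600,3.800] diag=55.382

A = translate([-10.4, -0.5, -7.4]) cylinder(h=3.8, r=16.9) → bbox [-27.3,-17.4,-7.4] .. [6.5,16.4,-3.6]
B = cube([4.9, 4.2, 7.4]) → bbox [0,0,0] .. [4.9,4.2,7.4]
lo = A.lo+B.lo = [-27.3+0, -17.4+0, -7.4+0] = [-27.300,-17.400,-7.400]
hi = A.hi+B.hi = [6.5+4.9, 16.4+4.2, -3.6+7.4] = [11.400,20.600,3.800]
diag = √(38.7²+38²+11.2²) = √3067.13 = 55.382


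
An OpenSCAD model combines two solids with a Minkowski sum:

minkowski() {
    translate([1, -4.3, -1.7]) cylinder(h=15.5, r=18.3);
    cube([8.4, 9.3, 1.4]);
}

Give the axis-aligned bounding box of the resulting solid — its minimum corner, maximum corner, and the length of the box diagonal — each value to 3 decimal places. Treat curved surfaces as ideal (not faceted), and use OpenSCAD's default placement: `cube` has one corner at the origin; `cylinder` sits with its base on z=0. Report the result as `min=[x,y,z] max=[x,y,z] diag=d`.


A = translate([1, -4.3, -1.7]) cylinder(h=15.5, r=18.3) → bbox [-17.3,-22.6,-1.7] .. [19.3,14,13.8]
B = cube([8.4, 9.3, 1.4]) → bbox [0,0,0] .. [8.4,9.3,1.4]
lo = A.lo+B.lo = [-17.3+0, -22.6+0, -1.7+0] = [-17.300,-22.600,-1.700]
hi = A.hi+B.hi = [19.3+8.4, 14+9.3, 13.8+1.4] = [27.700,23.300,15.200]
diag = √(45²+45.9²+16.9²) = √4417.42 = 66.464

min=[-17.300,-22.600,-1.700] max=[27.700,23.300,15.200] diag=66.464
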